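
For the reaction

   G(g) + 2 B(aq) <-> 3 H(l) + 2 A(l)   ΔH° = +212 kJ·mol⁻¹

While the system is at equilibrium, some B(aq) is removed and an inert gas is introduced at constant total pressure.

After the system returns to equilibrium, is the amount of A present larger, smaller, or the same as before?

Removing B (aq), a reactant, drives the reaction to the left.
Adding inert gas at constant total pressure expands the volume and lowers every reacting partial pressure. With Δn_gas = 0 − 1 = -1, Q moves away from K toward the side with fewer gas moles, so the system shifts toward the side with more gas moles — to the left.
The net shift is to the left. A is a product, so its amount decreases.

decreases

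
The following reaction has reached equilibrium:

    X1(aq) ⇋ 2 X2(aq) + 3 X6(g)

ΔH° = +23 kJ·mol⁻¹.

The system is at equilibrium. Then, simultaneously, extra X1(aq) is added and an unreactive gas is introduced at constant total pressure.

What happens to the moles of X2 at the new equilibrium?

increases

Adding X1 (aq), a reactant, drives the reaction to the right.
Adding inert gas at constant total pressure expands the volume and lowers every reacting partial pressure. With Δn_gas = 3 − 0 = +3, Q moves away from K toward the side with fewer gas moles, so the system shifts toward the side with more gas moles — to the right.
The net shift is to the right. X2 is a product, so its amount increases.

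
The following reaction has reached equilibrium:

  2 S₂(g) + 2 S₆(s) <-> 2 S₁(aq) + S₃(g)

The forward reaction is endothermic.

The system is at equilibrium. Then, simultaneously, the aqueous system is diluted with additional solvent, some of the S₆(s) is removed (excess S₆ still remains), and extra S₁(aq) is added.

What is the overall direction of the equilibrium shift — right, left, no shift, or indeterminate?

Dilution lowers every aqueous concentration by the same factor. Δn_aq = 2 − 0 = +2, so the system shifts toward the side with more dissolved moles — to the right.
S₆ is a pure solid; its activity is 1 regardless of amount, so Q is unaffected — no shift from this change.
Adding S₁ (aq), a product, drives the reaction to the left.
The individual effects push in opposite directions; without quantitative information the net direction cannot be determined.

cannot be determined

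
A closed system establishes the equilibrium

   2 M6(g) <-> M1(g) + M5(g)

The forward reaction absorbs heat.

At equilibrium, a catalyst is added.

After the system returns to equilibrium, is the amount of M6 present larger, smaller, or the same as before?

A catalyst speeds both forward and reverse rates equally; it changes neither Q nor K — no shift from this change.
No net shift occurs, so the amount of M6 is unchanged.

unchanged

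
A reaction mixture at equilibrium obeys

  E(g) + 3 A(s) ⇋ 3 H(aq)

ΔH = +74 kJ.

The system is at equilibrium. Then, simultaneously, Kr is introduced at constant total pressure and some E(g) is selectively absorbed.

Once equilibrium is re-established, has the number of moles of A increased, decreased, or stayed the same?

increases

Adding inert gas at constant total pressure expands the volume and lowers every reacting partial pressure. With Δn_gas = 0 − 1 = -1, Q moves away from K toward the side with fewer gas moles, so the system shifts toward the side with more gas moles — to the left.
Removing E (g), a reactant, drives the reaction to the left.
The net shift is to the left. A is a reactant, so its amount increases.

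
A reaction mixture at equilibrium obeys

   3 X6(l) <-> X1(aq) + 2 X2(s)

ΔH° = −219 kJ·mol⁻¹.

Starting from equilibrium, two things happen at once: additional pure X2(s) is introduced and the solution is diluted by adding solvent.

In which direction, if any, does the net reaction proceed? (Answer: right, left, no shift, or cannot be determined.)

X2 is a pure solid; its activity is 1 regardless of amount, so Q is unaffected — no shift from this change.
Dilution lowers every aqueous concentration by the same factor. Δn_aq = 1 − 0 = +1, so the system shifts toward the side with more dissolved moles — to the right.
Only the nonzero effect(s) matter; the net shift is to the right.

right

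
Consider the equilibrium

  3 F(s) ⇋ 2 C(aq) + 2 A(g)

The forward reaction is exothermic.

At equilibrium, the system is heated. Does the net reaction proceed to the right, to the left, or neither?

The forward reaction is exothermic. Raising T favours the endothermic direction — shift to the left.

left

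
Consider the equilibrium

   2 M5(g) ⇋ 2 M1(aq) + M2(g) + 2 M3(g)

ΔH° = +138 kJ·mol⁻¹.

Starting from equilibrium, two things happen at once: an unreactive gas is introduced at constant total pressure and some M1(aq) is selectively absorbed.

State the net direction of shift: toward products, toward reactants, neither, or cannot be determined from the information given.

right

Adding inert gas at constant total pressure expands the volume and lowers every reacting partial pressure. With Δn_gas = 3 − 2 = +1, Q moves away from K toward the side with fewer gas moles, so the system shifts toward the side with more gas moles — to the right.
Removing M1 (aq), a product, drives the reaction to the right.
All effects act in the same direction — net shift to the right.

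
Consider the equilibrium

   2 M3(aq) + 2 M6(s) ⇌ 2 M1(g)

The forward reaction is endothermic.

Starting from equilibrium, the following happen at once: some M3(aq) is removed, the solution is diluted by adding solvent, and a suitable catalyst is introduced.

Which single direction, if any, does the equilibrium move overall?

Removing M3 (aq), a reactant, drives the reaction to the left.
Dilution lowers every aqueous concentration by the same factor. Δn_aq = 0 − 2 = -2, so the system shifts toward the side with more dissolved moles — to the left.
A catalyst speeds both forward and reverse rates equally; it changes neither Q nor K — no shift from this change.
Only the nonzero effect(s) matter; the net shift is to the left.

left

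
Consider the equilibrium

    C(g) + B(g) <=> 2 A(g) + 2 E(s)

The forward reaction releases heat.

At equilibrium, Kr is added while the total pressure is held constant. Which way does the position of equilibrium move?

Adding inert gas at constant total pressure expands the volume, scaling every reacting partial pressure by the same factor. Δn_gas = 2 − 2 = 0, so Q is unchanged — no shift.

no shift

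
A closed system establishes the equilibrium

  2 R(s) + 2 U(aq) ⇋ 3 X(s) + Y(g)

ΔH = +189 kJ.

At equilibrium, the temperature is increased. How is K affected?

K depends on temperature via the van 't Hoff relation. The forward reaction is endothermic, so raising T increases K.

increases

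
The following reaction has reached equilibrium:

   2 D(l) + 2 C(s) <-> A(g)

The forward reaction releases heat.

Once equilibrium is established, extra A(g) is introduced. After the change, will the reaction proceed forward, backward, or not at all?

left

Adding A (g), a product, drives the reaction to the left.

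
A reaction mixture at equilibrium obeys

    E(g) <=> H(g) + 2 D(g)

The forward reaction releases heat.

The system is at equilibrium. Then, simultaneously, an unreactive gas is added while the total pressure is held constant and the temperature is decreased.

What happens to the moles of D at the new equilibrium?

increases

Adding inert gas at constant total pressure expands the volume and lowers every reacting partial pressure. With Δn_gas = 3 − 1 = +2, Q moves away from K toward the side with fewer gas moles, so the system shifts toward the side with more gas moles — to the right.
The forward reaction is exothermic. Lowering T favours the exothermic direction — shift to the right.
The net shift is to the right. D is a product, so its amount increases.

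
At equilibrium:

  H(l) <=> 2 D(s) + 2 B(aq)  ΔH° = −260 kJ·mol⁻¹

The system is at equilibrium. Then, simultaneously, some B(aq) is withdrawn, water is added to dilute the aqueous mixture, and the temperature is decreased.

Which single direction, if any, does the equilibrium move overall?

Removing B (aq), a product, drives the reaction to the right.
Dilution lowers every aqueous concentration by the same factor. Δn_aq = 2 − 0 = +2, so the system shifts toward the side with more dissolved moles — to the right.
The forward reaction is exothermic. Lowering T favours the exothermic direction — shift to the right.
All effects act in the same direction — net shift to the right.

right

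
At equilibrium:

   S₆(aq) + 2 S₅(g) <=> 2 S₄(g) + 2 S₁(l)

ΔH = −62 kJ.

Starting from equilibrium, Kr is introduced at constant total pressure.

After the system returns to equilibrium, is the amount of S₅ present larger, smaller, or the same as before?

unchanged

Adding inert gas at constant total pressure expands the volume, scaling every reacting partial pressure by the same factor. Δn_gas = 2 − 2 = 0, so Q is unchanged — no shift.
No net shift occurs, so the amount of S₅ is unchanged.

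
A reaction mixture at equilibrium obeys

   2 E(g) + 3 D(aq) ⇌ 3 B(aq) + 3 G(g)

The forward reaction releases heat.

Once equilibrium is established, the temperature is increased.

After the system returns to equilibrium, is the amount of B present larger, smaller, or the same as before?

The forward reaction is exothermic. Raising T favours the endothermic direction — shift to the left.
The net shift is to the left. B is a product, so its amount decreases.

decreases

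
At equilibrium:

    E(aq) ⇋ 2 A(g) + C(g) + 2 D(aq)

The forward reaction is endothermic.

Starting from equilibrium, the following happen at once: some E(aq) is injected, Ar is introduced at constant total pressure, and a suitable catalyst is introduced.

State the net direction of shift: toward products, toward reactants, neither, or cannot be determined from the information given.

right

Adding E (aq), a reactant, drives the reaction to the right.
Adding inert gas at constant total pressure expands the volume and lowers every reacting partial pressure. With Δn_gas = 3 − 0 = +3, Q moves away from K toward the side with fewer gas moles, so the system shifts toward the side with more gas moles — to the right.
A catalyst speeds both forward and reverse rates equally; it changes neither Q nor K — no shift from this change.
Only the nonzero effect(s) matter; the net shift is to the right.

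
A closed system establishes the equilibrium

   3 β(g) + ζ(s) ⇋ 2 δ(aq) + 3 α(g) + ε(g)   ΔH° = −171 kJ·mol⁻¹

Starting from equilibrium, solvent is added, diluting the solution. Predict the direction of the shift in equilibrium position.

right

Dilution lowers every aqueous concentration by the same factor. Δn_aq = 2 − 0 = +2, so the system shifts toward the side with more dissolved moles — to the right.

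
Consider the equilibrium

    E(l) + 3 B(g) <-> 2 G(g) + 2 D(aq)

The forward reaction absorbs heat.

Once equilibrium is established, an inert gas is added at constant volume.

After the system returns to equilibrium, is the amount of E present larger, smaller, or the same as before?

unchanged

At constant volume, adding an inert gas leaves every reacting species' partial pressure unchanged, so Q is unchanged — no shift from this change.
No net shift occurs, so the amount of E is unchanged.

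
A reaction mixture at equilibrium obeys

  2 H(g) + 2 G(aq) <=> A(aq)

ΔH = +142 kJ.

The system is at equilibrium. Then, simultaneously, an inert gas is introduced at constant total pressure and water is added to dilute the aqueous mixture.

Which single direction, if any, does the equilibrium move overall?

Adding inert gas at constant total pressure expands the volume and lowers every reacting partial pressure. With Δn_gas = 0 − 2 = -2, Q moves away from K toward the side with fewer gas moles, so the system shifts toward the side with more gas moles — to the left.
Dilution lowers every aqueous concentration by the same factor. Δn_aq = 1 − 2 = -1, so the system shifts toward the side with more dissolved moles — to the left.
All effects act in the same direction — net shift to the left.

left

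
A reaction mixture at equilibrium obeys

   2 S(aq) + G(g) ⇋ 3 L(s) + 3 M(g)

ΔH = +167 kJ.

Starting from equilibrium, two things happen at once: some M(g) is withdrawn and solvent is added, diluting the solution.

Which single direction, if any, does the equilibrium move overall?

cannot be determined

Removing M (g), a product, drives the reaction to the right.
Dilution lowers every aqueous concentration by the same factor. Δn_aq = 0 − 2 = -2, so the system shifts toward the side with more dissolved moles — to the left.
The individual effects push in opposite directions; without quantitative information the net direction cannot be determined.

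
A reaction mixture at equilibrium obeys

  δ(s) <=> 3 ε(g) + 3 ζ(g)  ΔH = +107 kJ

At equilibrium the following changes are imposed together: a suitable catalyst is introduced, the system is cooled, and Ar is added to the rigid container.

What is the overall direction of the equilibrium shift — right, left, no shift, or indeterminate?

A catalyst speeds both forward and reverse rates equally; it changes neither Q nor K — no shift from this change.
The forward reaction is endothermic. Lowering T favours the exothermic direction — shift to the left.
At constant volume, adding an inert gas leaves every reacting species' partial pressure unchanged, so Q is unchanged — no shift from this change.
Only the nonzero effect(s) matter; the net shift is to the left.

left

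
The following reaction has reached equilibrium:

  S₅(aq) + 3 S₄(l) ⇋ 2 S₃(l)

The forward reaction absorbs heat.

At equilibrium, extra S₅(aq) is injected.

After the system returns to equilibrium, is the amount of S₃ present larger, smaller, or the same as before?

increases

Adding S₅ (aq), a reactant, drives the reaction to the right.
The net shift is to the right. S₃ is a product, so its amount increases.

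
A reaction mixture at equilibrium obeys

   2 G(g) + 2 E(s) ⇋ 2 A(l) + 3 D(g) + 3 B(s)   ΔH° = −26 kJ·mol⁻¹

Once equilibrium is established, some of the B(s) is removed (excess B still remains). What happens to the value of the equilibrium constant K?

unchanged

The equilibrium constant depends only on temperature. This perturbation changes neither the position of equilibrium nor K.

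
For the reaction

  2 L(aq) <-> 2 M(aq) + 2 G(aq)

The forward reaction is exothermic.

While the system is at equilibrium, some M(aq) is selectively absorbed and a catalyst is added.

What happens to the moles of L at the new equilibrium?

Removing M (aq), a product, drives the reaction to the right.
A catalyst speeds both forward and reverse rates equally; it changes neither Q nor K — no shift from this change.
The net shift is to the right. L is a reactant, so its amount decreases.

decreases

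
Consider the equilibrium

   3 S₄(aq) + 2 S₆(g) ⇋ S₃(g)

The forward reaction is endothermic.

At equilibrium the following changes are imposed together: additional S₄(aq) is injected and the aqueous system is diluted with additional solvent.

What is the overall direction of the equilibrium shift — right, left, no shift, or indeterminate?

cannot be determined

Adding S₄ (aq), a reactant, drives the reaction to the right.
Dilution lowers every aqueous concentration by the same factor. Δn_aq = 0 − 3 = -3, so the system shifts toward the side with more dissolved moles — to the left.
The individual effects push in opposite directions; without quantitative information the net direction cannot be determined.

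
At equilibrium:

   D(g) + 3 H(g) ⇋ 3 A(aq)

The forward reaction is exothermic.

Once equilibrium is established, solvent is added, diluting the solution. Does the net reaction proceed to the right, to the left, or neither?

right

Dilution lowers every aqueous concentration by the same factor. Δn_aq = 3 − 0 = +3, so the system shifts toward the side with more dissolved moles — to the right.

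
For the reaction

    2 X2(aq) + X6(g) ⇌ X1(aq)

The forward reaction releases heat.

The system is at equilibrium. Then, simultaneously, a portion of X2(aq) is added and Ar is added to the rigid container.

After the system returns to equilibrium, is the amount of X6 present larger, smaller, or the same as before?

decreases

Adding X2 (aq), a reactant, drives the reaction to the right.
At constant volume, adding an inert gas leaves every reacting species' partial pressure unchanged, so Q is unchanged — no shift from this change.
The net shift is to the right. X6 is a reactant, so its amount decreases.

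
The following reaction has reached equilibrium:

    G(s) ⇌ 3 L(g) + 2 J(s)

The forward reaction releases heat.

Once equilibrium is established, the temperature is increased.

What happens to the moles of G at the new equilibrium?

The forward reaction is exothermic. Raising T favours the endothermic direction — shift to the left.
The net shift is to the left. G is a reactant, so its amount increases.

increases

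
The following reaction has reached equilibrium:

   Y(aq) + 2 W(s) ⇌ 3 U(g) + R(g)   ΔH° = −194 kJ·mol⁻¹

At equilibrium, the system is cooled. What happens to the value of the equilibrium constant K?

increases

K depends on temperature via the van 't Hoff relation. The forward reaction is exothermic, so lowering T increases K.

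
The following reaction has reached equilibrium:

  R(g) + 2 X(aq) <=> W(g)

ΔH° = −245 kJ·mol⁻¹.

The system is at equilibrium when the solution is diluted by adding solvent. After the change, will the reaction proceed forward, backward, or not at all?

Dilution lowers every aqueous concentration by the same factor. Δn_aq = 0 − 2 = -2, so the system shifts toward the side with more dissolved moles — to the left.

left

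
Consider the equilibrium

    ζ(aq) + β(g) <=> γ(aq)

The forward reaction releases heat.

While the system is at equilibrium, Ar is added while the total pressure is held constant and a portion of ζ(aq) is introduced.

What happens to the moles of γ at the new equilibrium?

cannot be determined

Adding inert gas at constant total pressure expands the volume and lowers every reacting partial pressure. With Δn_gas = 0 − 1 = -1, Q moves away from K toward the side with fewer gas moles, so the system shifts toward the side with more gas moles — to the left.
Adding ζ (aq), a reactant, drives the reaction to the right.
The two effects oppose each other, so the net shift — and hence the change in γ — cannot be determined from the given information.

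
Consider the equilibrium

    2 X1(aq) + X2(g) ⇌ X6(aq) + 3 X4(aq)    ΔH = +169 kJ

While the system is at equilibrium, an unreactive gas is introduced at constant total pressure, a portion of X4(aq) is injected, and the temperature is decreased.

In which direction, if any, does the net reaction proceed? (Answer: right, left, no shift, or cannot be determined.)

left

Adding inert gas at constant total pressure expands the volume and lowers every reacting partial pressure. With Δn_gas = 0 − 1 = -1, Q moves away from K toward the side with fewer gas moles, so the system shifts toward the side with more gas moles — to the left.
Adding X4 (aq), a product, drives the reaction to the left.
The forward reaction is endothermic. Lowering T favours the exothermic direction — shift to the left.
All effects act in the same direction — net shift to the left.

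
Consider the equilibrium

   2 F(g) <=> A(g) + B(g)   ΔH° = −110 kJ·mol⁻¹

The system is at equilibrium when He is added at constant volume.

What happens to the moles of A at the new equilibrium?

At constant volume, adding an inert gas leaves every reacting species' partial pressure unchanged, so Q is unchanged — no shift from this change.
No net shift occurs, so the amount of A is unchanged.

unchanged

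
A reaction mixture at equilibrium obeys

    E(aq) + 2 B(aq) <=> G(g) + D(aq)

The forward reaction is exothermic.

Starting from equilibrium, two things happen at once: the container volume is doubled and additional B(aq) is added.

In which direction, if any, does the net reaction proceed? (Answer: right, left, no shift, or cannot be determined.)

Gas moles: reactants 0, products 1 (Δn_gas = +1). Expansion shifts the system toward the side with more moles of gas — to the right.
Adding B (aq), a reactant, drives the reaction to the right.
All effects act in the same direction — net shift to the right.

right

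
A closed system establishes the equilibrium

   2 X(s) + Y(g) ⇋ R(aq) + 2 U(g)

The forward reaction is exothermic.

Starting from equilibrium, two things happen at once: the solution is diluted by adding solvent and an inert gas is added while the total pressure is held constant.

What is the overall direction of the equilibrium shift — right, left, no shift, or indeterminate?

Dilution lowers every aqueous concentration by the same factor. Δn_aq = 1 − 0 = +1, so the system shifts toward the side with more dissolved moles — to the right.
Adding inert gas at constant total pressure expands the volume and lowers every reacting partial pressure. With Δn_gas = 2 − 1 = +1, Q moves away from K toward the side with fewer gas moles, so the system shifts toward the side with more gas moles — to the right.
All effects act in the same direction — net shift to the right.

right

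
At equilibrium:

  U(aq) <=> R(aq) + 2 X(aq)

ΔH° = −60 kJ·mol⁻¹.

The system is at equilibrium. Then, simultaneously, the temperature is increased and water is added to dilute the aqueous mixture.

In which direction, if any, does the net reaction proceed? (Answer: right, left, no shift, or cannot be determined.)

The forward reaction is exothermic. Raising T favours the endothermic direction — shift to the left.
Dilution lowers every aqueous concentration by the same factor. Δn_aq = 3 − 1 = +2, so the system shifts toward the side with more dissolved moles — to the right.
The individual effects push in opposite directions; without quantitative information the net direction cannot be determined.

cannot be determined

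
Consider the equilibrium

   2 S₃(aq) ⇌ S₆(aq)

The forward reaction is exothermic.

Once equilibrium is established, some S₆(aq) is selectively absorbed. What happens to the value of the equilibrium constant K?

The equilibrium constant depends only on temperature. This perturbation may move the position of equilibrium, but since T is unchanged, K itself is unchanged.

unchanged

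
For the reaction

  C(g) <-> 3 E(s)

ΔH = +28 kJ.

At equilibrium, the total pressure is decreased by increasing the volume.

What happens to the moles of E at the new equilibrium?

Gas moles: reactants 1, products 0 (Δn_gas = -1). Expansion shifts the system toward the side with more moles of gas — to the left.
The net shift is to the left. E is a product, so its amount decreases.

decreases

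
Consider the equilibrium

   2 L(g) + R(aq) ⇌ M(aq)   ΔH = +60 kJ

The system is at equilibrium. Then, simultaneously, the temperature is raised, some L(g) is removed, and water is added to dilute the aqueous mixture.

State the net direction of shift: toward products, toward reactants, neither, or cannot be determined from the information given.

cannot be determined

The forward reaction is endothermic. Raising T favours the endothermic direction — shift to the right.
Removing L (g), a reactant, drives the reaction to the left.
Dilution scales every aqueous concentration by the same factor. Δn_aq = 1 − 1 = 0, so Q is unchanged — no shift.
The individual effects push in opposite directions; without quantitative information the net direction cannot be determined.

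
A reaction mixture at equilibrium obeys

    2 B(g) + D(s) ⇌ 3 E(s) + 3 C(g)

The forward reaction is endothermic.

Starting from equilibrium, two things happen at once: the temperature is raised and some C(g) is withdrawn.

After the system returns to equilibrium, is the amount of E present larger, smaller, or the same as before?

The forward reaction is endothermic. Raising T favours the endothermic direction — shift to the right.
Removing C (g), a product, drives the reaction to the right.
The net shift is to the right. E is a product, so its amount increases.

increases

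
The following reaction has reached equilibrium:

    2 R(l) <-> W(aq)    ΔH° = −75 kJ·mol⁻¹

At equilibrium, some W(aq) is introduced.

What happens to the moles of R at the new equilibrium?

increases

Adding W (aq), a product, drives the reaction to the left.
The net shift is to the left. R is a reactant, so its amount increases.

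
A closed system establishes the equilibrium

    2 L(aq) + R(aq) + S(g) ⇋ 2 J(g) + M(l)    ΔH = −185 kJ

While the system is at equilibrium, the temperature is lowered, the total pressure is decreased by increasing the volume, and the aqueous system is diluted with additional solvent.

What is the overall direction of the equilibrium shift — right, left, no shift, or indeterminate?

cannot be determined

The forward reaction is exothermic. Lowering T favours the exothermic direction — shift to the right.
Gas moles: reactants 1, products 2 (Δn_gas = +1). Expansion shifts the system toward the side with more moles of gas — to the right.
Dilution lowers every aqueous concentration by the same factor. Δn_aq = 0 − 3 = -3, so the system shifts toward the side with more dissolved moles — to the left.
The individual effects push in opposite directions; without quantitative information the net direction cannot be determined.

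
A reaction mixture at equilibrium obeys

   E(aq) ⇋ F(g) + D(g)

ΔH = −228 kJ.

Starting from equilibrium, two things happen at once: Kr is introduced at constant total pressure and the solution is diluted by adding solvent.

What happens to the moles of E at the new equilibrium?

cannot be determined

Adding inert gas at constant total pressure expands the volume and lowers every reacting partial pressure. With Δn_gas = 2 − 0 = +2, Q moves away from K toward the side with fewer gas moles, so the system shifts toward the side with more gas moles — to the right.
Dilution lowers every aqueous concentration by the same factor. Δn_aq = 0 − 1 = -1, so the system shifts toward the side with more dissolved moles — to the left.
The two effects oppose each other, so the net shift — and hence the change in E — cannot be determined from the given information.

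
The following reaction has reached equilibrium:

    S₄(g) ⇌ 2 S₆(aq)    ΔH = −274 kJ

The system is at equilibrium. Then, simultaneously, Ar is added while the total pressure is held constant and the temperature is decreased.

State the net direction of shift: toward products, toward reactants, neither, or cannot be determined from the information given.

Adding inert gas at constant total pressure expands the volume and lowers every reacting partial pressure. With Δn_gas = 0 − 1 = -1, Q moves away from K toward the side with fewer gas moles, so the system shifts toward the side with more gas moles — to the left.
The forward reaction is exothermic. Lowering T favours the exothermic direction — shift to the right.
The individual effects push in opposite directions; without quantitative information the net direction cannot be determined.

cannot be determined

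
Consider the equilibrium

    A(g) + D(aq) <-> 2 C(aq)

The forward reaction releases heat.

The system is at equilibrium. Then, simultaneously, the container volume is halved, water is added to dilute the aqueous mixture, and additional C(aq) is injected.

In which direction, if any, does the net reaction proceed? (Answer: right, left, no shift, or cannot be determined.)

cannot be determined

Gas moles: reactants 1, products 0 (Δn_gas = -1). Compression shifts the system toward the side with fewer moles of gas — to the right.
Dilution lowers every aqueous concentration by the same factor. Δn_aq = 2 − 1 = +1, so the system shifts toward the side with more dissolved moles — to the right.
Adding C (aq), a product, drives the reaction to the left.
The individual effects push in opposite directions; without quantitative information the net direction cannot be determined.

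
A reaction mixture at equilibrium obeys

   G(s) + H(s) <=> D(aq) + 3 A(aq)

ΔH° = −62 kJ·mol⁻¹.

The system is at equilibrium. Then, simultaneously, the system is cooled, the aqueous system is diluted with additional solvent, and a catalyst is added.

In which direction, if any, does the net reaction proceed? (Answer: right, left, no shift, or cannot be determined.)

right

The forward reaction is exothermic. Lowering T favours the exothermic direction — shift to the right.
Dilution lowers every aqueous concentration by the same factor. Δn_aq = 4 − 0 = +4, so the system shifts toward the side with more dissolved moles — to the right.
A catalyst speeds both forward and reverse rates equally; it changes neither Q nor K — no shift from this change.
Only the nonzero effect(s) matter; the net shift is to the right.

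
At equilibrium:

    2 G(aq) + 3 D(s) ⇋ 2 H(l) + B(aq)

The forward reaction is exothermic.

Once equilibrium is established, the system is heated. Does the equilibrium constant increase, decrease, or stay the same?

decreases

K depends on temperature via the van 't Hoff relation. The forward reaction is exothermic, so raising T decreases K.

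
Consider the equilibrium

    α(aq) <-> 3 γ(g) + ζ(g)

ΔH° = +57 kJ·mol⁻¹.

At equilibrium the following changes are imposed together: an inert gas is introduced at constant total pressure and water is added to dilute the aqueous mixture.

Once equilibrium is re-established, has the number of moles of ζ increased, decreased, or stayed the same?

Adding inert gas at constant total pressure expands the volume and lowers every reacting partial pressure. With Δn_gas = 4 − 0 = +4, Q moves away from K toward the side with fewer gas moles, so the system shifts toward the side with more gas moles — to the right.
Dilution lowers every aqueous concentration by the same factor. Δn_aq = 0 − 1 = -1, so the system shifts toward the side with more dissolved moles — to the left.
The two effects oppose each other, so the net shift — and hence the change in ζ — cannot be determined from the given information.

cannot be determined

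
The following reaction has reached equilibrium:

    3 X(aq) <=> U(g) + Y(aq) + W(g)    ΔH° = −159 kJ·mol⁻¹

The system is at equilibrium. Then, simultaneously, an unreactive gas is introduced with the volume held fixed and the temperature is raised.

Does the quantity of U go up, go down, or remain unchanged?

decreases

At constant volume, adding an inert gas leaves every reacting species' partial pressure unchanged, so Q is unchanged — no shift from this change.
The forward reaction is exothermic. Raising T favours the endothermic direction — shift to the left.
The net shift is to the left. U is a product, so its amount decreases.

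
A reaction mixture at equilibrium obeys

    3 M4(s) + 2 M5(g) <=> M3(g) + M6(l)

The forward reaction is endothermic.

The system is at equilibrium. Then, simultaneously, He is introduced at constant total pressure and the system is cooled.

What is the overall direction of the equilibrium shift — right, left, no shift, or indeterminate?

Adding inert gas at constant total pressure expands the volume and lowers every reacting partial pressure. With Δn_gas = 1 − 2 = -1, Q moves away from K toward the side with fewer gas moles, so the system shifts toward the side with more gas moles — to the left.
The forward reaction is endothermic. Lowering T favours the exothermic direction — shift to the left.
All effects act in the same direction — net shift to the left.

left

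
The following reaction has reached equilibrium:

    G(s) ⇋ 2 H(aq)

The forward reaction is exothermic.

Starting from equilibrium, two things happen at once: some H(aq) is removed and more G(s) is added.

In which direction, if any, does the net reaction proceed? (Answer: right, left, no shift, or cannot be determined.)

right

Removing H (aq), a product, drives the reaction to the right.
G is a pure solid; its activity is 1 regardless of amount, so Q is unaffected — no shift from this change.
Only the nonzero effect(s) matter; the net shift is to the right.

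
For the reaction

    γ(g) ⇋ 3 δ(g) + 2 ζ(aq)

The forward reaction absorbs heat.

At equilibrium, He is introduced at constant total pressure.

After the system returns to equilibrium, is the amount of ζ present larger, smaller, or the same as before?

increases

Adding inert gas at constant total pressure expands the volume and lowers every reacting partial pressure. With Δn_gas = 3 − 1 = +2, Q moves away from K toward the side with fewer gas moles, so the system shifts toward the side with more gas moles — to the right.
The net shift is to the right. ζ is a product, so its amount increases.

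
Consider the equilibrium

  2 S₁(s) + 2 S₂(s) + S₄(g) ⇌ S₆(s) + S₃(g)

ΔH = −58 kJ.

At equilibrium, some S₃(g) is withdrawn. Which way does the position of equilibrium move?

Removing S₃ (g), a product, drives the reaction to the right.

right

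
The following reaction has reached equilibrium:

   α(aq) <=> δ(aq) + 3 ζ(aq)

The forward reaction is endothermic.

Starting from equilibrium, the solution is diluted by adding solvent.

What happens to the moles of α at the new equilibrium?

Dilution lowers every aqueous concentration by the same factor. Δn_aq = 4 − 1 = +3, so the system shifts toward the side with more dissolved moles — to the right.
The net shift is to the right. α is a reactant, so its amount decreases.

decreases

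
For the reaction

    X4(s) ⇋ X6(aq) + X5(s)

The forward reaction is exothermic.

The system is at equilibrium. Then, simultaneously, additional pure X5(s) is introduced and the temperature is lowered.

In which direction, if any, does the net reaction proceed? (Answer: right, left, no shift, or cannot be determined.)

X5 is a pure solid; its activity is 1 regardless of amount, so Q is unaffected — no shift from this change.
The forward reaction is exothermic. Lowering T favours the exothermic direction — shift to the right.
Only the nonzero effect(s) matter; the net shift is to the right.

right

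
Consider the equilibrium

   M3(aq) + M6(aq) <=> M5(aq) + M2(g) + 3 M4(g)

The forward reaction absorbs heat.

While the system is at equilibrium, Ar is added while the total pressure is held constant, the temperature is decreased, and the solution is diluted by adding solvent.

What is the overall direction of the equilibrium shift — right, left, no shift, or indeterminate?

Adding inert gas at constant total pressure expands the volume and lowers every reacting partial pressure. With Δn_gas = 4 − 0 = +4, Q moves away from K toward the side with fewer gas moles, so the system shifts toward the side with more gas moles — to the right.
The forward reaction is endothermic. Lowering T favours the exothermic direction — shift to the left.
Dilution lowers every aqueous concentration by the same factor. Δn_aq = 1 − 2 = -1, so the system shifts toward the side with more dissolved moles — to the left.
The individual effects push in opposite directions; without quantitative information the net direction cannot be determined.

cannot be determined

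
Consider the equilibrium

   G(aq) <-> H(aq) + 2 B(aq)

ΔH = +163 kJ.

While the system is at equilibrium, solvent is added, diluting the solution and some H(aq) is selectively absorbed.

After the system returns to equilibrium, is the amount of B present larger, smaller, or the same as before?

Dilution lowers every aqueous concentration by the same factor. Δn_aq = 3 − 1 = +2, so the system shifts toward the side with more dissolved moles — to the right.
Removing H (aq), a product, drives the reaction to the right.
The net shift is to the right. B is a product, so its amount increases.

increases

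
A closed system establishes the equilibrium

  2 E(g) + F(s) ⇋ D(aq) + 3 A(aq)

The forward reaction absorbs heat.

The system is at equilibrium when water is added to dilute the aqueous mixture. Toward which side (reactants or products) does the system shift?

right

Dilution lowers every aqueous concentration by the same factor. Δn_aq = 4 − 0 = +4, so the system shifts toward the side with more dissolved moles — to the right.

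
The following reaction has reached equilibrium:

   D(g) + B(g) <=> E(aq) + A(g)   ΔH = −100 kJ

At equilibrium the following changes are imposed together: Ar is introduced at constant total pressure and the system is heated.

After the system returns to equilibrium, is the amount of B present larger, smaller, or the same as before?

Adding inert gas at constant total pressure expands the volume and lowers every reacting partial pressure. With Δn_gas = 1 − 2 = -1, Q moves away from K toward the side with fewer gas moles, so the system shifts toward the side with more gas moles — to the left.
The forward reaction is exothermic. Raising T favours the endothermic direction — shift to the left.
The net shift is to the left. B is a reactant, so its amount increases.

increases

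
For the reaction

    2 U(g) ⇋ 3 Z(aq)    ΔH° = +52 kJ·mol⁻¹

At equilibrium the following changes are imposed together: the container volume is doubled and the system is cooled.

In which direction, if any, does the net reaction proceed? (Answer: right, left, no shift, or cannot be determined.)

left

Gas moles: reactants 2, products 0 (Δn_gas = -2). Expansion shifts the system toward the side with more moles of gas — to the left.
The forward reaction is endothermic. Lowering T favours the exothermic direction — shift to the left.
All effects act in the same direction — net shift to the left.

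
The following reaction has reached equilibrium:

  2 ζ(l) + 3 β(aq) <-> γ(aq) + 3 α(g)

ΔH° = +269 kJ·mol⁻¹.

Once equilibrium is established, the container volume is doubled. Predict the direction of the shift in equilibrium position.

right

Gas moles: reactants 0, products 3 (Δn_gas = +3). Expansion shifts the system toward the side with more moles of gas — to the right.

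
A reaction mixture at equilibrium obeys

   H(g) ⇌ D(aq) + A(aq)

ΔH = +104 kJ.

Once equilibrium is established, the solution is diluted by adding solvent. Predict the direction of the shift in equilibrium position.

Dilution lowers every aqueous concentration by the same factor. Δn_aq = 2 − 0 = +2, so the system shifts toward the side with more dissolved moles — to the right.

right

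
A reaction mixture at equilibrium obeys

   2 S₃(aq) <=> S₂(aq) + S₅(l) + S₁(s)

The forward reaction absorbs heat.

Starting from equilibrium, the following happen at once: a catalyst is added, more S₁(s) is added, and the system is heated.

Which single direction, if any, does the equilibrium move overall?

right

A catalyst speeds both forward and reverse rates equally; it changes neither Q nor K — no shift from this change.
S₁ is a pure solid; its activity is 1 regardless of amount, so Q is unaffected — no shift from this change.
The forward reaction is endothermic. Raising T favours the endothermic direction — shift to the right.
Only the nonzero effect(s) matter; the net shift is to the right.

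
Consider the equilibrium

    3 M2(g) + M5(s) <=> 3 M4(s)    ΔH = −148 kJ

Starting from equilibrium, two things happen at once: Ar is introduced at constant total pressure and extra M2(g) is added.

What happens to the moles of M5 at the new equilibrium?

cannot be determined

Adding inert gas at constant total pressure expands the volume and lowers every reacting partial pressure. With Δn_gas = 0 − 3 = -3, Q moves away from K toward the side with fewer gas moles, so the system shifts toward the side with more gas moles — to the left.
Adding M2 (g), a reactant, drives the reaction to the right.
The two effects oppose each other, so the net shift — and hence the change in M5 — cannot be determined from the given information.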